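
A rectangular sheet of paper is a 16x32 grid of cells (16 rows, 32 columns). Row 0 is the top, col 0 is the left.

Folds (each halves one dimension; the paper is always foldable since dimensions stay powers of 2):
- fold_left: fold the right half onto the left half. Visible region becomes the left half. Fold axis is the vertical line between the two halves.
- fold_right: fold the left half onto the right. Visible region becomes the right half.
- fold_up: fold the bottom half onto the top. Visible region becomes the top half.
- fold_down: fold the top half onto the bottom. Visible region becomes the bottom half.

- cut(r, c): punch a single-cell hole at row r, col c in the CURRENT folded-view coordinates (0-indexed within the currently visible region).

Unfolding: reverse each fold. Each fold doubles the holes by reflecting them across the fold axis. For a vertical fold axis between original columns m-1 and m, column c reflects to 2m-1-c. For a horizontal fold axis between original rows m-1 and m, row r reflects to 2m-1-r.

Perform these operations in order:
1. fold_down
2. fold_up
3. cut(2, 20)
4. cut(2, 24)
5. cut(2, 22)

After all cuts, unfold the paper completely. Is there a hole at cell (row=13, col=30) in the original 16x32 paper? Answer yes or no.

Op 1 fold_down: fold axis h@8; visible region now rows[8,16) x cols[0,32) = 8x32
Op 2 fold_up: fold axis h@12; visible region now rows[8,12) x cols[0,32) = 4x32
Op 3 cut(2, 20): punch at orig (10,20); cuts so far [(10, 20)]; region rows[8,12) x cols[0,32) = 4x32
Op 4 cut(2, 24): punch at orig (10,24); cuts so far [(10, 20), (10, 24)]; region rows[8,12) x cols[0,32) = 4x32
Op 5 cut(2, 22): punch at orig (10,22); cuts so far [(10, 20), (10, 22), (10, 24)]; region rows[8,12) x cols[0,32) = 4x32
Unfold 1 (reflect across h@12): 6 holes -> [(10, 20), (10, 22), (10, 24), (13, 20), (13, 22), (13, 24)]
Unfold 2 (reflect across h@8): 12 holes -> [(2, 20), (2, 22), (2, 24), (5, 20), (5, 22), (5, 24), (10, 20), (10, 22), (10, 24), (13, 20), (13, 22), (13, 24)]
Holes: [(2, 20), (2, 22), (2, 24), (5, 20), (5, 22), (5, 24), (10, 20), (10, 22), (10, 24), (13, 20), (13, 22), (13, 24)]

Answer: no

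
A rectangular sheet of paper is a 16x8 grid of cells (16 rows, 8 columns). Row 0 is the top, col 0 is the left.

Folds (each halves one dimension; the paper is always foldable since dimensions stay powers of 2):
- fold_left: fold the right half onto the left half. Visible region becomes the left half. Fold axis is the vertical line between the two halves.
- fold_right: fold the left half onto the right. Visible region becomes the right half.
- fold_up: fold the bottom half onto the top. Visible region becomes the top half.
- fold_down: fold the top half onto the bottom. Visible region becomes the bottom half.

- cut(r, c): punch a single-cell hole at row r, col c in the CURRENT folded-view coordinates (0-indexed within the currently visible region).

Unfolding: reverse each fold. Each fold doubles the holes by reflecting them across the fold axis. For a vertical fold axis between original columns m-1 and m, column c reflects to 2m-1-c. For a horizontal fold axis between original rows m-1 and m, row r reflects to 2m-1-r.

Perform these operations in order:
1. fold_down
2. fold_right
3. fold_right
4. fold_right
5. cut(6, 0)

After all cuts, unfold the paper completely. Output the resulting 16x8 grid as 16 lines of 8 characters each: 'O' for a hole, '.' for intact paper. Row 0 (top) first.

Answer: ........
OOOOOOOO
........
........
........
........
........
........
........
........
........
........
........
........
OOOOOOOO
........

Derivation:
Op 1 fold_down: fold axis h@8; visible region now rows[8,16) x cols[0,8) = 8x8
Op 2 fold_right: fold axis v@4; visible region now rows[8,16) x cols[4,8) = 8x4
Op 3 fold_right: fold axis v@6; visible region now rows[8,16) x cols[6,8) = 8x2
Op 4 fold_right: fold axis v@7; visible region now rows[8,16) x cols[7,8) = 8x1
Op 5 cut(6, 0): punch at orig (14,7); cuts so far [(14, 7)]; region rows[8,16) x cols[7,8) = 8x1
Unfold 1 (reflect across v@7): 2 holes -> [(14, 6), (14, 7)]
Unfold 2 (reflect across v@6): 4 holes -> [(14, 4), (14, 5), (14, 6), (14, 7)]
Unfold 3 (reflect across v@4): 8 holes -> [(14, 0), (14, 1), (14, 2), (14, 3), (14, 4), (14, 5), (14, 6), (14, 7)]
Unfold 4 (reflect across h@8): 16 holes -> [(1, 0), (1, 1), (1, 2), (1, 3), (1, 4), (1, 5), (1, 6), (1, 7), (14, 0), (14, 1), (14, 2), (14, 3), (14, 4), (14, 5), (14, 6), (14, 7)]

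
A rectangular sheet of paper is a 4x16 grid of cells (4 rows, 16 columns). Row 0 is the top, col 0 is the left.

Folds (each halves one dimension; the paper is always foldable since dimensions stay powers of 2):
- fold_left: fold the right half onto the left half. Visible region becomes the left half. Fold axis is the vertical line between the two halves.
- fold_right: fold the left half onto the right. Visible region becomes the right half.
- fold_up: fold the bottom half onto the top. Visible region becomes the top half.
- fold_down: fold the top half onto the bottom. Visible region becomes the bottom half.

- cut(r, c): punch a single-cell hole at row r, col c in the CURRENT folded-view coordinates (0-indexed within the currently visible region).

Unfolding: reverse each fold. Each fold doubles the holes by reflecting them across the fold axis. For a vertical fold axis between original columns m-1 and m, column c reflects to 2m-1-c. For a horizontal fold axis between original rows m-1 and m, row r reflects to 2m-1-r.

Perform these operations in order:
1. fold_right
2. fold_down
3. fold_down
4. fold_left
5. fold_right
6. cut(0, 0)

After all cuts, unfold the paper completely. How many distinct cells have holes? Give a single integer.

Answer: 32

Derivation:
Op 1 fold_right: fold axis v@8; visible region now rows[0,4) x cols[8,16) = 4x8
Op 2 fold_down: fold axis h@2; visible region now rows[2,4) x cols[8,16) = 2x8
Op 3 fold_down: fold axis h@3; visible region now rows[3,4) x cols[8,16) = 1x8
Op 4 fold_left: fold axis v@12; visible region now rows[3,4) x cols[8,12) = 1x4
Op 5 fold_right: fold axis v@10; visible region now rows[3,4) x cols[10,12) = 1x2
Op 6 cut(0, 0): punch at orig (3,10); cuts so far [(3, 10)]; region rows[3,4) x cols[10,12) = 1x2
Unfold 1 (reflect across v@10): 2 holes -> [(3, 9), (3, 10)]
Unfold 2 (reflect across v@12): 4 holes -> [(3, 9), (3, 10), (3, 13), (3, 14)]
Unfold 3 (reflect across h@3): 8 holes -> [(2, 9), (2, 10), (2, 13), (2, 14), (3, 9), (3, 10), (3, 13), (3, 14)]
Unfold 4 (reflect across h@2): 16 holes -> [(0, 9), (0, 10), (0, 13), (0, 14), (1, 9), (1, 10), (1, 13), (1, 14), (2, 9), (2, 10), (2, 13), (2, 14), (3, 9), (3, 10), (3, 13), (3, 14)]
Unfold 5 (reflect across v@8): 32 holes -> [(0, 1), (0, 2), (0, 5), (0, 6), (0, 9), (0, 10), (0, 13), (0, 14), (1, 1), (1, 2), (1, 5), (1, 6), (1, 9), (1, 10), (1, 13), (1, 14), (2, 1), (2, 2), (2, 5), (2, 6), (2, 9), (2, 10), (2, 13), (2, 14), (3, 1), (3, 2), (3, 5), (3, 6), (3, 9), (3, 10), (3, 13), (3, 14)]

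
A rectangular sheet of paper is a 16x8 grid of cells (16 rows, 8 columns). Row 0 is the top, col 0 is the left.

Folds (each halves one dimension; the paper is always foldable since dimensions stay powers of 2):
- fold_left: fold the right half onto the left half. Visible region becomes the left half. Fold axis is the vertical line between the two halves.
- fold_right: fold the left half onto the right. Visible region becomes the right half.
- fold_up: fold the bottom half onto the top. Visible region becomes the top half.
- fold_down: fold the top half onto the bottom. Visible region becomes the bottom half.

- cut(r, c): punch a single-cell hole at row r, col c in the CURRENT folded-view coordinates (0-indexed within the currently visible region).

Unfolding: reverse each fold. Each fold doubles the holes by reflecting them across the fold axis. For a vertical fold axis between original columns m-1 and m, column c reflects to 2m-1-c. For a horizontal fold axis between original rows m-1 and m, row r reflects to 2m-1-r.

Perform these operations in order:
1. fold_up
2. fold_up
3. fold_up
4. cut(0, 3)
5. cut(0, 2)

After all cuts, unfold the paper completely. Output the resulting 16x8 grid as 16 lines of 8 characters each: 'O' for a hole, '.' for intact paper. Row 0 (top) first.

Answer: ..OO....
........
........
..OO....
..OO....
........
........
..OO....
..OO....
........
........
..OO....
..OO....
........
........
..OO....

Derivation:
Op 1 fold_up: fold axis h@8; visible region now rows[0,8) x cols[0,8) = 8x8
Op 2 fold_up: fold axis h@4; visible region now rows[0,4) x cols[0,8) = 4x8
Op 3 fold_up: fold axis h@2; visible region now rows[0,2) x cols[0,8) = 2x8
Op 4 cut(0, 3): punch at orig (0,3); cuts so far [(0, 3)]; region rows[0,2) x cols[0,8) = 2x8
Op 5 cut(0, 2): punch at orig (0,2); cuts so far [(0, 2), (0, 3)]; region rows[0,2) x cols[0,8) = 2x8
Unfold 1 (reflect across h@2): 4 holes -> [(0, 2), (0, 3), (3, 2), (3, 3)]
Unfold 2 (reflect across h@4): 8 holes -> [(0, 2), (0, 3), (3, 2), (3, 3), (4, 2), (4, 3), (7, 2), (7, 3)]
Unfold 3 (reflect across h@8): 16 holes -> [(0, 2), (0, 3), (3, 2), (3, 3), (4, 2), (4, 3), (7, 2), (7, 3), (8, 2), (8, 3), (11, 2), (11, 3), (12, 2), (12, 3), (15, 2), (15, 3)]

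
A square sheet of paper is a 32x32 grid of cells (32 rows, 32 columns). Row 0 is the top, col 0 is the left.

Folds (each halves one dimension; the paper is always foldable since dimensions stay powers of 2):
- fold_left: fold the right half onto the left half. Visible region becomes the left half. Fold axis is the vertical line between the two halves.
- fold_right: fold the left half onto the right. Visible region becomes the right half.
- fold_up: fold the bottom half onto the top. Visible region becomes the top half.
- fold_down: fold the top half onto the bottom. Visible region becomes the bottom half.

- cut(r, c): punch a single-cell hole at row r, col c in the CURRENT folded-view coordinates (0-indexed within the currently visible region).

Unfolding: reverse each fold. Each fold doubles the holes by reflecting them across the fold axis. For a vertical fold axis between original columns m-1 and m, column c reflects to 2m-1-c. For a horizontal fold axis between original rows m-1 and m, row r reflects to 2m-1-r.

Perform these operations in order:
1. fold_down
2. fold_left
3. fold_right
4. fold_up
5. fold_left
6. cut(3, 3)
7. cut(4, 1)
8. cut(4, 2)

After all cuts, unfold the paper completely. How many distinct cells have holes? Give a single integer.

Op 1 fold_down: fold axis h@16; visible region now rows[16,32) x cols[0,32) = 16x32
Op 2 fold_left: fold axis v@16; visible region now rows[16,32) x cols[0,16) = 16x16
Op 3 fold_right: fold axis v@8; visible region now rows[16,32) x cols[8,16) = 16x8
Op 4 fold_up: fold axis h@24; visible region now rows[16,24) x cols[8,16) = 8x8
Op 5 fold_left: fold axis v@12; visible region now rows[16,24) x cols[8,12) = 8x4
Op 6 cut(3, 3): punch at orig (19,11); cuts so far [(19, 11)]; region rows[16,24) x cols[8,12) = 8x4
Op 7 cut(4, 1): punch at orig (20,9); cuts so far [(19, 11), (20, 9)]; region rows[16,24) x cols[8,12) = 8x4
Op 8 cut(4, 2): punch at orig (20,10); cuts so far [(19, 11), (20, 9), (20, 10)]; region rows[16,24) x cols[8,12) = 8x4
Unfold 1 (reflect across v@12): 6 holes -> [(19, 11), (19, 12), (20, 9), (20, 10), (20, 13), (20, 14)]
Unfold 2 (reflect across h@24): 12 holes -> [(19, 11), (19, 12), (20, 9), (20, 10), (20, 13), (20, 14), (27, 9), (27, 10), (27, 13), (27, 14), (28, 11), (28, 12)]
Unfold 3 (reflect across v@8): 24 holes -> [(19, 3), (19, 4), (19, 11), (19, 12), (20, 1), (20, 2), (20, 5), (20, 6), (20, 9), (20, 10), (20, 13), (20, 14), (27, 1), (27, 2), (27, 5), (27, 6), (27, 9), (27, 10), (27, 13), (27, 14), (28, 3), (28, 4), (28, 11), (28, 12)]
Unfold 4 (reflect across v@16): 48 holes -> [(19, 3), (19, 4), (19, 11), (19, 12), (19, 19), (19, 20), (19, 27), (19, 28), (20, 1), (20, 2), (20, 5), (20, 6), (20, 9), (20, 10), (20, 13), (20, 14), (20, 17), (20, 18), (20, 21), (20, 22), (20, 25), (20, 26), (20, 29), (20, 30), (27, 1), (27, 2), (27, 5), (27, 6), (27, 9), (27, 10), (27, 13), (27, 14), (27, 17), (27, 18), (27, 21), (27, 22), (27, 25), (27, 26), (27, 29), (27, 30), (28, 3), (28, 4), (28, 11), (28, 12), (28, 19), (28, 20), (28, 27), (28, 28)]
Unfold 5 (reflect across h@16): 96 holes -> [(3, 3), (3, 4), (3, 11), (3, 12), (3, 19), (3, 20), (3, 27), (3, 28), (4, 1), (4, 2), (4, 5), (4, 6), (4, 9), (4, 10), (4, 13), (4, 14), (4, 17), (4, 18), (4, 21), (4, 22), (4, 25), (4, 26), (4, 29), (4, 30), (11, 1), (11, 2), (11, 5), (11, 6), (11, 9), (11, 10), (11, 13), (11, 14), (11, 17), (11, 18), (11, 21), (11, 22), (11, 25), (11, 26), (11, 29), (11, 30), (12, 3), (12, 4), (12, 11), (12, 12), (12, 19), (12, 20), (12, 27), (12, 28), (19, 3), (19, 4), (19, 11), (19, 12), (19, 19), (19, 20), (19, 27), (19, 28), (20, 1), (20, 2), (20, 5), (20, 6), (20, 9), (20, 10), (20, 13), (20, 14), (20, 17), (20, 18), (20, 21), (20, 22), (20, 25), (20, 26), (20, 29), (20, 30), (27, 1), (27, 2), (27, 5), (27, 6), (27, 9), (27, 10), (27, 13), (27, 14), (27, 17), (27, 18), (27, 21), (27, 22), (27, 25), (27, 26), (27, 29), (27, 30), (28, 3), (28, 4), (28, 11), (28, 12), (28, 19), (28, 20), (28, 27), (28, 28)]

Answer: 96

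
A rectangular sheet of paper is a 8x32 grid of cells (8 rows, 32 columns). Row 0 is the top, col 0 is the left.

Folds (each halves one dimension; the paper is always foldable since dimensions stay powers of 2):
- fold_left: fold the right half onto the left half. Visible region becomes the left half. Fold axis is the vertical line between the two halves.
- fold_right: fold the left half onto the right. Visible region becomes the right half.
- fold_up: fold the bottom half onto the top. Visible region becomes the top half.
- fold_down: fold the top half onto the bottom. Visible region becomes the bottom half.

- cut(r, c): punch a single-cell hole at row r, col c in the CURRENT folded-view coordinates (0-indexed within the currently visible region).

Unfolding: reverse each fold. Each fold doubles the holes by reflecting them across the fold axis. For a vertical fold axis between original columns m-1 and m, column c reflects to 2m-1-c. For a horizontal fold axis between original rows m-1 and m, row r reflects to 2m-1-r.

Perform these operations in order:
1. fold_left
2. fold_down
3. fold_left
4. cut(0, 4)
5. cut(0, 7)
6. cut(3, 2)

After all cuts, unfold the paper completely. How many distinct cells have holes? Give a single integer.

Op 1 fold_left: fold axis v@16; visible region now rows[0,8) x cols[0,16) = 8x16
Op 2 fold_down: fold axis h@4; visible region now rows[4,8) x cols[0,16) = 4x16
Op 3 fold_left: fold axis v@8; visible region now rows[4,8) x cols[0,8) = 4x8
Op 4 cut(0, 4): punch at orig (4,4); cuts so far [(4, 4)]; region rows[4,8) x cols[0,8) = 4x8
Op 5 cut(0, 7): punch at orig (4,7); cuts so far [(4, 4), (4, 7)]; region rows[4,8) x cols[0,8) = 4x8
Op 6 cut(3, 2): punch at orig (7,2); cuts so far [(4, 4), (4, 7), (7, 2)]; region rows[4,8) x cols[0,8) = 4x8
Unfold 1 (reflect across v@8): 6 holes -> [(4, 4), (4, 7), (4, 8), (4, 11), (7, 2), (7, 13)]
Unfold 2 (reflect across h@4): 12 holes -> [(0, 2), (0, 13), (3, 4), (3, 7), (3, 8), (3, 11), (4, 4), (4, 7), (4, 8), (4, 11), (7, 2), (7, 13)]
Unfold 3 (reflect across v@16): 24 holes -> [(0, 2), (0, 13), (0, 18), (0, 29), (3, 4), (3, 7), (3, 8), (3, 11), (3, 20), (3, 23), (3, 24), (3, 27), (4, 4), (4, 7), (4, 8), (4, 11), (4, 20), (4, 23), (4, 24), (4, 27), (7, 2), (7, 13), (7, 18), (7, 29)]

Answer: 24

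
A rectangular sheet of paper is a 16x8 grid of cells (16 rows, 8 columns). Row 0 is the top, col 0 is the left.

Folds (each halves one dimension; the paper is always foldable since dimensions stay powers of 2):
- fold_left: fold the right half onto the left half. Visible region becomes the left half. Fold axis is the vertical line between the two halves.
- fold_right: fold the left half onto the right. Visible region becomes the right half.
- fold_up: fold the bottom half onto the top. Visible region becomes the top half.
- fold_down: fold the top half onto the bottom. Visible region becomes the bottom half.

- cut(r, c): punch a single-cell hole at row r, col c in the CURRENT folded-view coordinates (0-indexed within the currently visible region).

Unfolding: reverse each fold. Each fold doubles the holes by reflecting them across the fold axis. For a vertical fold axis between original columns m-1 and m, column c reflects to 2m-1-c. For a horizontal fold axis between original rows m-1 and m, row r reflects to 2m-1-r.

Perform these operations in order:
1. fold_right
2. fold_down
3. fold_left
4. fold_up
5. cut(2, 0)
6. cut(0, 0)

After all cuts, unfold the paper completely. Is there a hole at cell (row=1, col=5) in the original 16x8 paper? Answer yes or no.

Op 1 fold_right: fold axis v@4; visible region now rows[0,16) x cols[4,8) = 16x4
Op 2 fold_down: fold axis h@8; visible region now rows[8,16) x cols[4,8) = 8x4
Op 3 fold_left: fold axis v@6; visible region now rows[8,16) x cols[4,6) = 8x2
Op 4 fold_up: fold axis h@12; visible region now rows[8,12) x cols[4,6) = 4x2
Op 5 cut(2, 0): punch at orig (10,4); cuts so far [(10, 4)]; region rows[8,12) x cols[4,6) = 4x2
Op 6 cut(0, 0): punch at orig (8,4); cuts so far [(8, 4), (10, 4)]; region rows[8,12) x cols[4,6) = 4x2
Unfold 1 (reflect across h@12): 4 holes -> [(8, 4), (10, 4), (13, 4), (15, 4)]
Unfold 2 (reflect across v@6): 8 holes -> [(8, 4), (8, 7), (10, 4), (10, 7), (13, 4), (13, 7), (15, 4), (15, 7)]
Unfold 3 (reflect across h@8): 16 holes -> [(0, 4), (0, 7), (2, 4), (2, 7), (5, 4), (5, 7), (7, 4), (7, 7), (8, 4), (8, 7), (10, 4), (10, 7), (13, 4), (13, 7), (15, 4), (15, 7)]
Unfold 4 (reflect across v@4): 32 holes -> [(0, 0), (0, 3), (0, 4), (0, 7), (2, 0), (2, 3), (2, 4), (2, 7), (5, 0), (5, 3), (5, 4), (5, 7), (7, 0), (7, 3), (7, 4), (7, 7), (8, 0), (8, 3), (8, 4), (8, 7), (10, 0), (10, 3), (10, 4), (10, 7), (13, 0), (13, 3), (13, 4), (13, 7), (15, 0), (15, 3), (15, 4), (15, 7)]
Holes: [(0, 0), (0, 3), (0, 4), (0, 7), (2, 0), (2, 3), (2, 4), (2, 7), (5, 0), (5, 3), (5, 4), (5, 7), (7, 0), (7, 3), (7, 4), (7, 7), (8, 0), (8, 3), (8, 4), (8, 7), (10, 0), (10, 3), (10, 4), (10, 7), (13, 0), (13, 3), (13, 4), (13, 7), (15, 0), (15, 3), (15, 4), (15, 7)]

Answer: no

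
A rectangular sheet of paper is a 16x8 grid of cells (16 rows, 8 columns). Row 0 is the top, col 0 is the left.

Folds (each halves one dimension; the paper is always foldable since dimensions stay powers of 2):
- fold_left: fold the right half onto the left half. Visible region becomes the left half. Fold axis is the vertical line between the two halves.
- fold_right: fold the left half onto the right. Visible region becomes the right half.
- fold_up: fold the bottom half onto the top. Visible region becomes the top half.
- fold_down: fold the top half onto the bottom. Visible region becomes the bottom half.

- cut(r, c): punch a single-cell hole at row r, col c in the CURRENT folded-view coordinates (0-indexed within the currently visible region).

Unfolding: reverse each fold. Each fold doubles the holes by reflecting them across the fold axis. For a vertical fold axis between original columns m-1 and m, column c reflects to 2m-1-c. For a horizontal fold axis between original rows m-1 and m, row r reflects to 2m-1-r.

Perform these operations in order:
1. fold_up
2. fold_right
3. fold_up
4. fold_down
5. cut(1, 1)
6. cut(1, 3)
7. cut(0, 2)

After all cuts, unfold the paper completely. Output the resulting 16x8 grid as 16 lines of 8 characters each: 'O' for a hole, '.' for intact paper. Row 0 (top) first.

Op 1 fold_up: fold axis h@8; visible region now rows[0,8) x cols[0,8) = 8x8
Op 2 fold_right: fold axis v@4; visible region now rows[0,8) x cols[4,8) = 8x4
Op 3 fold_up: fold axis h@4; visible region now rows[0,4) x cols[4,8) = 4x4
Op 4 fold_down: fold axis h@2; visible region now rows[2,4) x cols[4,8) = 2x4
Op 5 cut(1, 1): punch at orig (3,5); cuts so far [(3, 5)]; region rows[2,4) x cols[4,8) = 2x4
Op 6 cut(1, 3): punch at orig (3,7); cuts so far [(3, 5), (3, 7)]; region rows[2,4) x cols[4,8) = 2x4
Op 7 cut(0, 2): punch at orig (2,6); cuts so far [(2, 6), (3, 5), (3, 7)]; region rows[2,4) x cols[4,8) = 2x4
Unfold 1 (reflect across h@2): 6 holes -> [(0, 5), (0, 7), (1, 6), (2, 6), (3, 5), (3, 7)]
Unfold 2 (reflect across h@4): 12 holes -> [(0, 5), (0, 7), (1, 6), (2, 6), (3, 5), (3, 7), (4, 5), (4, 7), (5, 6), (6, 6), (7, 5), (7, 7)]
Unfold 3 (reflect across v@4): 24 holes -> [(0, 0), (0, 2), (0, 5), (0, 7), (1, 1), (1, 6), (2, 1), (2, 6), (3, 0), (3, 2), (3, 5), (3, 7), (4, 0), (4, 2), (4, 5), (4, 7), (5, 1), (5, 6), (6, 1), (6, 6), (7, 0), (7, 2), (7, 5), (7, 7)]
Unfold 4 (reflect across h@8): 48 holes -> [(0, 0), (0, 2), (0, 5), (0, 7), (1, 1), (1, 6), (2, 1), (2, 6), (3, 0), (3, 2), (3, 5), (3, 7), (4, 0), (4, 2), (4, 5), (4, 7), (5, 1), (5, 6), (6, 1), (6, 6), (7, 0), (7, 2), (7, 5), (7, 7), (8, 0), (8, 2), (8, 5), (8, 7), (9, 1), (9, 6), (10, 1), (10, 6), (11, 0), (11, 2), (11, 5), (11, 7), (12, 0), (12, 2), (12, 5), (12, 7), (13, 1), (13, 6), (14, 1), (14, 6), (15, 0), (15, 2), (15, 5), (15, 7)]

Answer: O.O..O.O
.O....O.
.O....O.
O.O..O.O
O.O..O.O
.O....O.
.O....O.
O.O..O.O
O.O..O.O
.O....O.
.O....O.
O.O..O.O
O.O..O.O
.O....O.
.O....O.
O.O..O.O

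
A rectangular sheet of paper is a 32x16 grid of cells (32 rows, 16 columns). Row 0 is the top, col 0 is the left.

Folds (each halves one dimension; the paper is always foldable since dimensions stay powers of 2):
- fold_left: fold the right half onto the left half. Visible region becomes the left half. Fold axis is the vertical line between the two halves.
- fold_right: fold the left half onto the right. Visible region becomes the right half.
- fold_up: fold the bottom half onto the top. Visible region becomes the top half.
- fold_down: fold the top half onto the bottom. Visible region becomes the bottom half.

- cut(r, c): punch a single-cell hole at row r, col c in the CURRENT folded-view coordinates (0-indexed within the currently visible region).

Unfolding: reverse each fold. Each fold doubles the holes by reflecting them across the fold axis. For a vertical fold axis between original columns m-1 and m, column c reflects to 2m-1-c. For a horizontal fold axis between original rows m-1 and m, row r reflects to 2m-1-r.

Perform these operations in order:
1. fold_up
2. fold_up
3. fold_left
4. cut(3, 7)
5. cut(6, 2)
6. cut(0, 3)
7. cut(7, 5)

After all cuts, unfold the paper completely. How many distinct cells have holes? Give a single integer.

Op 1 fold_up: fold axis h@16; visible region now rows[0,16) x cols[0,16) = 16x16
Op 2 fold_up: fold axis h@8; visible region now rows[0,8) x cols[0,16) = 8x16
Op 3 fold_left: fold axis v@8; visible region now rows[0,8) x cols[0,8) = 8x8
Op 4 cut(3, 7): punch at orig (3,7); cuts so far [(3, 7)]; region rows[0,8) x cols[0,8) = 8x8
Op 5 cut(6, 2): punch at orig (6,2); cuts so far [(3, 7), (6, 2)]; region rows[0,8) x cols[0,8) = 8x8
Op 6 cut(0, 3): punch at orig (0,3); cuts so far [(0, 3), (3, 7), (6, 2)]; region rows[0,8) x cols[0,8) = 8x8
Op 7 cut(7, 5): punch at orig (7,5); cuts so far [(0, 3), (3, 7), (6, 2), (7, 5)]; region rows[0,8) x cols[0,8) = 8x8
Unfold 1 (reflect across v@8): 8 holes -> [(0, 3), (0, 12), (3, 7), (3, 8), (6, 2), (6, 13), (7, 5), (7, 10)]
Unfold 2 (reflect across h@8): 16 holes -> [(0, 3), (0, 12), (3, 7), (3, 8), (6, 2), (6, 13), (7, 5), (7, 10), (8, 5), (8, 10), (9, 2), (9, 13), (12, 7), (12, 8), (15, 3), (15, 12)]
Unfold 3 (reflect across h@16): 32 holes -> [(0, 3), (0, 12), (3, 7), (3, 8), (6, 2), (6, 13), (7, 5), (7, 10), (8, 5), (8, 10), (9, 2), (9, 13), (12, 7), (12, 8), (15, 3), (15, 12), (16, 3), (16, 12), (19, 7), (19, 8), (22, 2), (22, 13), (23, 5), (23, 10), (24, 5), (24, 10), (25, 2), (25, 13), (28, 7), (28, 8), (31, 3), (31, 12)]

Answer: 32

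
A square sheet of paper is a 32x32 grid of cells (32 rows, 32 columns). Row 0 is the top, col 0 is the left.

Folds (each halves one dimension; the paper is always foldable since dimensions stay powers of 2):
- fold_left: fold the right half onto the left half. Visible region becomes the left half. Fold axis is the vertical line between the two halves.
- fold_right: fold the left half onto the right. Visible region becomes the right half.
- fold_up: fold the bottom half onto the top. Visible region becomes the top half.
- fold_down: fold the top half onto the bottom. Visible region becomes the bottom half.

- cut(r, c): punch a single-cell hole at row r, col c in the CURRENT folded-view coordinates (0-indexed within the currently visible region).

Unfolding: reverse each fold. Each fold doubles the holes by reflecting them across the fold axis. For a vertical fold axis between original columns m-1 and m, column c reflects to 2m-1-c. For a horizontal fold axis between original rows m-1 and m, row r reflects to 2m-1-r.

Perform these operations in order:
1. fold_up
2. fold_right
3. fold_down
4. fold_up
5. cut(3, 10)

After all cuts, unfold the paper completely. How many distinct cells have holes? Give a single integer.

Answer: 16

Derivation:
Op 1 fold_up: fold axis h@16; visible region now rows[0,16) x cols[0,32) = 16x32
Op 2 fold_right: fold axis v@16; visible region now rows[0,16) x cols[16,32) = 16x16
Op 3 fold_down: fold axis h@8; visible region now rows[8,16) x cols[16,32) = 8x16
Op 4 fold_up: fold axis h@12; visible region now rows[8,12) x cols[16,32) = 4x16
Op 5 cut(3, 10): punch at orig (11,26); cuts so far [(11, 26)]; region rows[8,12) x cols[16,32) = 4x16
Unfold 1 (reflect across h@12): 2 holes -> [(11, 26), (12, 26)]
Unfold 2 (reflect across h@8): 4 holes -> [(3, 26), (4, 26), (11, 26), (12, 26)]
Unfold 3 (reflect across v@16): 8 holes -> [(3, 5), (3, 26), (4, 5), (4, 26), (11, 5), (11, 26), (12, 5), (12, 26)]
Unfold 4 (reflect across h@16): 16 holes -> [(3, 5), (3, 26), (4, 5), (4, 26), (11, 5), (11, 26), (12, 5), (12, 26), (19, 5), (19, 26), (20, 5), (20, 26), (27, 5), (27, 26), (28, 5), (28, 26)]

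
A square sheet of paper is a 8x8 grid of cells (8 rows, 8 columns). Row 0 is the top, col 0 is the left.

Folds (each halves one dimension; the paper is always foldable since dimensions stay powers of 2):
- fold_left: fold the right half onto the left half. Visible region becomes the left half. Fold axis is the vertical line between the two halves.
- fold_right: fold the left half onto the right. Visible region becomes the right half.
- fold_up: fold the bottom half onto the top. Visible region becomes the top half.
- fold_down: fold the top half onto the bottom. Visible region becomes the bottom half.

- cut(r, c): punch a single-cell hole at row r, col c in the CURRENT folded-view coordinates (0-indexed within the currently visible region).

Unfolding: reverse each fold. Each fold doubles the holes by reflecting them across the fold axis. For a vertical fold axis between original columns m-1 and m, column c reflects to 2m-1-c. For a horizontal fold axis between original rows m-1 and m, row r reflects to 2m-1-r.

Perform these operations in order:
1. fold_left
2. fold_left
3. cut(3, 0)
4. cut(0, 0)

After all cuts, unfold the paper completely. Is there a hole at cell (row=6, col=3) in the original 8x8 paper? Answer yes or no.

Answer: no

Derivation:
Op 1 fold_left: fold axis v@4; visible region now rows[0,8) x cols[0,4) = 8x4
Op 2 fold_left: fold axis v@2; visible region now rows[0,8) x cols[0,2) = 8x2
Op 3 cut(3, 0): punch at orig (3,0); cuts so far [(3, 0)]; region rows[0,8) x cols[0,2) = 8x2
Op 4 cut(0, 0): punch at orig (0,0); cuts so far [(0, 0), (3, 0)]; region rows[0,8) x cols[0,2) = 8x2
Unfold 1 (reflect across v@2): 4 holes -> [(0, 0), (0, 3), (3, 0), (3, 3)]
Unfold 2 (reflect across v@4): 8 holes -> [(0, 0), (0, 3), (0, 4), (0, 7), (3, 0), (3, 3), (3, 4), (3, 7)]
Holes: [(0, 0), (0, 3), (0, 4), (0, 7), (3, 0), (3, 3), (3, 4), (3, 7)]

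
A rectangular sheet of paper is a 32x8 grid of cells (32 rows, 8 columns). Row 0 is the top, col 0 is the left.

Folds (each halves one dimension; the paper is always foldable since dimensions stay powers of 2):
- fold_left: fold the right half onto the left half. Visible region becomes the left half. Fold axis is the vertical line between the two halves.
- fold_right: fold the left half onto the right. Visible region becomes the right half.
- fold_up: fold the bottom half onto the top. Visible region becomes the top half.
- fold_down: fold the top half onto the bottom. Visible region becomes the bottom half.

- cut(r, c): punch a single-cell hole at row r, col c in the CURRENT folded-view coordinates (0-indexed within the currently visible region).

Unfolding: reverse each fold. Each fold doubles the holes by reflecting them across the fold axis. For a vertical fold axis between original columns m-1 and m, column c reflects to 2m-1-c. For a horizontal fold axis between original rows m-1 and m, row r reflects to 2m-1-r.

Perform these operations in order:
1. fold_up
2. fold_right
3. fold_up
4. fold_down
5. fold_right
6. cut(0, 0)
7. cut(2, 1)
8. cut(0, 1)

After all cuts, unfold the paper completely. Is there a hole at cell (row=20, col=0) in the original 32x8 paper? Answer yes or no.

Op 1 fold_up: fold axis h@16; visible region now rows[0,16) x cols[0,8) = 16x8
Op 2 fold_right: fold axis v@4; visible region now rows[0,16) x cols[4,8) = 16x4
Op 3 fold_up: fold axis h@8; visible region now rows[0,8) x cols[4,8) = 8x4
Op 4 fold_down: fold axis h@4; visible region now rows[4,8) x cols[4,8) = 4x4
Op 5 fold_right: fold axis v@6; visible region now rows[4,8) x cols[6,8) = 4x2
Op 6 cut(0, 0): punch at orig (4,6); cuts so far [(4, 6)]; region rows[4,8) x cols[6,8) = 4x2
Op 7 cut(2, 1): punch at orig (6,7); cuts so far [(4, 6), (6, 7)]; region rows[4,8) x cols[6,8) = 4x2
Op 8 cut(0, 1): punch at orig (4,7); cuts so far [(4, 6), (4, 7), (6, 7)]; region rows[4,8) x cols[6,8) = 4x2
Unfold 1 (reflect across v@6): 6 holes -> [(4, 4), (4, 5), (4, 6), (4, 7), (6, 4), (6, 7)]
Unfold 2 (reflect across h@4): 12 holes -> [(1, 4), (1, 7), (3, 4), (3, 5), (3, 6), (3, 7), (4, 4), (4, 5), (4, 6), (4, 7), (6, 4), (6, 7)]
Unfold 3 (reflect across h@8): 24 holes -> [(1, 4), (1, 7), (3, 4), (3, 5), (3, 6), (3, 7), (4, 4), (4, 5), (4, 6), (4, 7), (6, 4), (6, 7), (9, 4), (9, 7), (11, 4), (11, 5), (11, 6), (11, 7), (12, 4), (12, 5), (12, 6), (12, 7), (14, 4), (14, 7)]
Unfold 4 (reflect across v@4): 48 holes -> [(1, 0), (1, 3), (1, 4), (1, 7), (3, 0), (3, 1), (3, 2), (3, 3), (3, 4), (3, 5), (3, 6), (3, 7), (4, 0), (4, 1), (4, 2), (4, 3), (4, 4), (4, 5), (4, 6), (4, 7), (6, 0), (6, 3), (6, 4), (6, 7), (9, 0), (9, 3), (9, 4), (9, 7), (11, 0), (11, 1), (11, 2), (11, 3), (11, 4), (11, 5), (11, 6), (11, 7), (12, 0), (12, 1), (12, 2), (12, 3), (12, 4), (12, 5), (12, 6), (12, 7), (14, 0), (14, 3), (14, 4), (14, 7)]
Unfold 5 (reflect across h@16): 96 holes -> [(1, 0), (1, 3), (1, 4), (1, 7), (3, 0), (3, 1), (3, 2), (3, 3), (3, 4), (3, 5), (3, 6), (3, 7), (4, 0), (4, 1), (4, 2), (4, 3), (4, 4), (4, 5), (4, 6), (4, 7), (6, 0), (6, 3), (6, 4), (6, 7), (9, 0), (9, 3), (9, 4), (9, 7), (11, 0), (11, 1), (11, 2), (11, 3), (11, 4), (11, 5), (11, 6), (11, 7), (12, 0), (12, 1), (12, 2), (12, 3), (12, 4), (12, 5), (12, 6), (12, 7), (14, 0), (14, 3), (14, 4), (14, 7), (17, 0), (17, 3), (17, 4), (17, 7), (19, 0), (19, 1), (19, 2), (19, 3), (19, 4), (19, 5), (19, 6), (19, 7), (20, 0), (20, 1), (20, 2), (20, 3), (20, 4), (20, 5), (20, 6), (20, 7), (22, 0), (22, 3), (22, 4), (22, 7), (25, 0), (25, 3), (25, 4), (25, 7), (27, 0), (27, 1), (27, 2), (27, 3), (27, 4), (27, 5), (27, 6), (27, 7), (28, 0), (28, 1), (28, 2), (28, 3), (28, 4), (28, 5), (28, 6), (28, 7), (30, 0), (30, 3), (30, 4), (30, 7)]
Holes: [(1, 0), (1, 3), (1, 4), (1, 7), (3, 0), (3, 1), (3, 2), (3, 3), (3, 4), (3, 5), (3, 6), (3, 7), (4, 0), (4, 1), (4, 2), (4, 3), (4, 4), (4, 5), (4, 6), (4, 7), (6, 0), (6, 3), (6, 4), (6, 7), (9, 0), (9, 3), (9, 4), (9, 7), (11, 0), (11, 1), (11, 2), (11, 3), (11, 4), (11, 5), (11, 6), (11, 7), (12, 0), (12, 1), (12, 2), (12, 3), (12, 4), (12, 5), (12, 6), (12, 7), (14, 0), (14, 3), (14, 4), (14, 7), (17, 0), (17, 3), (17, 4), (17, 7), (19, 0), (19, 1), (19, 2), (19, 3), (19, 4), (19, 5), (19, 6), (19, 7), (20, 0), (20, 1), (20, 2), (20, 3), (20, 4), (20, 5), (20, 6), (20, 7), (22, 0), (22, 3), (22, 4), (22, 7), (25, 0), (25, 3), (25, 4), (25, 7), (27, 0), (27, 1), (27, 2), (27, 3), (27, 4), (27, 5), (27, 6), (27, 7), (28, 0), (28, 1), (28, 2), (28, 3), (28, 4), (28, 5), (28, 6), (28, 7), (30, 0), (30, 3), (30, 4), (30, 7)]

Answer: yes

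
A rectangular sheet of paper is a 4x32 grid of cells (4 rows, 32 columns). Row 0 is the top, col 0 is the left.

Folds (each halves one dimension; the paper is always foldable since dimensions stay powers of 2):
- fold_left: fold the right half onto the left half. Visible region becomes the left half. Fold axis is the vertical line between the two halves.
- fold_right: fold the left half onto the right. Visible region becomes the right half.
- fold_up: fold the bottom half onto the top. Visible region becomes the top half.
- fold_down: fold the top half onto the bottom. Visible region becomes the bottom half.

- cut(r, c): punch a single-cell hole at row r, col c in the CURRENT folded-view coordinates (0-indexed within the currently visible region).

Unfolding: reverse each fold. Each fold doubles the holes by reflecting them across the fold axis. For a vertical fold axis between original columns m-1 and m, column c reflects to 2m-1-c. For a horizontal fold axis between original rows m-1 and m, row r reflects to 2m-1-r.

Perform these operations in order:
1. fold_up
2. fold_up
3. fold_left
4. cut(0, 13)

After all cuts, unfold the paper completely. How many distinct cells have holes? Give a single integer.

Answer: 8

Derivation:
Op 1 fold_up: fold axis h@2; visible region now rows[0,2) x cols[0,32) = 2x32
Op 2 fold_up: fold axis h@1; visible region now rows[0,1) x cols[0,32) = 1x32
Op 3 fold_left: fold axis v@16; visible region now rows[0,1) x cols[0,16) = 1x16
Op 4 cut(0, 13): punch at orig (0,13); cuts so far [(0, 13)]; region rows[0,1) x cols[0,16) = 1x16
Unfold 1 (reflect across v@16): 2 holes -> [(0, 13), (0, 18)]
Unfold 2 (reflect across h@1): 4 holes -> [(0, 13), (0, 18), (1, 13), (1, 18)]
Unfold 3 (reflect across h@2): 8 holes -> [(0, 13), (0, 18), (1, 13), (1, 18), (2, 13), (2, 18), (3, 13), (3, 18)]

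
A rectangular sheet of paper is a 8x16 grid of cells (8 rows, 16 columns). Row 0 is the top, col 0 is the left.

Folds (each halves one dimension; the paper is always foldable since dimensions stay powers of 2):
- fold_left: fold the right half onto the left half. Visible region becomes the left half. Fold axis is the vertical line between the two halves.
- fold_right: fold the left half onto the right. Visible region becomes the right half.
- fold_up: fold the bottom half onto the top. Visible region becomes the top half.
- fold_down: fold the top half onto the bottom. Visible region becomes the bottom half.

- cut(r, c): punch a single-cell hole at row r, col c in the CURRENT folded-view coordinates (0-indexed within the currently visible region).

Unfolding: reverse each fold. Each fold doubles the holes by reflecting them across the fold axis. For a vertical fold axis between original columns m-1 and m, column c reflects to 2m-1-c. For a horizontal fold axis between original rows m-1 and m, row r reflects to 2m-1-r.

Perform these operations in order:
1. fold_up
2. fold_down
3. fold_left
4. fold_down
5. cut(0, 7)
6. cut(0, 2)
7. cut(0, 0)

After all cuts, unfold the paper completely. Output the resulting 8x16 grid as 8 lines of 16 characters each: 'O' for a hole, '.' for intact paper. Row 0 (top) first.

Answer: O.O....OO....O.O
O.O....OO....O.O
O.O....OO....O.O
O.O....OO....O.O
O.O....OO....O.O
O.O....OO....O.O
O.O....OO....O.O
O.O....OO....O.O

Derivation:
Op 1 fold_up: fold axis h@4; visible region now rows[0,4) x cols[0,16) = 4x16
Op 2 fold_down: fold axis h@2; visible region now rows[2,4) x cols[0,16) = 2x16
Op 3 fold_left: fold axis v@8; visible region now rows[2,4) x cols[0,8) = 2x8
Op 4 fold_down: fold axis h@3; visible region now rows[3,4) x cols[0,8) = 1x8
Op 5 cut(0, 7): punch at orig (3,7); cuts so far [(3, 7)]; region rows[3,4) x cols[0,8) = 1x8
Op 6 cut(0, 2): punch at orig (3,2); cuts so far [(3, 2), (3, 7)]; region rows[3,4) x cols[0,8) = 1x8
Op 7 cut(0, 0): punch at orig (3,0); cuts so far [(3, 0), (3, 2), (3, 7)]; region rows[3,4) x cols[0,8) = 1x8
Unfold 1 (reflect across h@3): 6 holes -> [(2, 0), (2, 2), (2, 7), (3, 0), (3, 2), (3, 7)]
Unfold 2 (reflect across v@8): 12 holes -> [(2, 0), (2, 2), (2, 7), (2, 8), (2, 13), (2, 15), (3, 0), (3, 2), (3, 7), (3, 8), (3, 13), (3, 15)]
Unfold 3 (reflect across h@2): 24 holes -> [(0, 0), (0, 2), (0, 7), (0, 8), (0, 13), (0, 15), (1, 0), (1, 2), (1, 7), (1, 8), (1, 13), (1, 15), (2, 0), (2, 2), (2, 7), (2, 8), (2, 13), (2, 15), (3, 0), (3, 2), (3, 7), (3, 8), (3, 13), (3, 15)]
Unfold 4 (reflect across h@4): 48 holes -> [(0, 0), (0, 2), (0, 7), (0, 8), (0, 13), (0, 15), (1, 0), (1, 2), (1, 7), (1, 8), (1, 13), (1, 15), (2, 0), (2, 2), (2, 7), (2, 8), (2, 13), (2, 15), (3, 0), (3, 2), (3, 7), (3, 8), (3, 13), (3, 15), (4, 0), (4, 2), (4, 7), (4, 8), (4, 13), (4, 15), (5, 0), (5, 2), (5, 7), (5, 8), (5, 13), (5, 15), (6, 0), (6, 2), (6, 7), (6, 8), (6, 13), (6, 15), (7, 0), (7, 2), (7, 7), (7, 8), (7, 13), (7, 15)]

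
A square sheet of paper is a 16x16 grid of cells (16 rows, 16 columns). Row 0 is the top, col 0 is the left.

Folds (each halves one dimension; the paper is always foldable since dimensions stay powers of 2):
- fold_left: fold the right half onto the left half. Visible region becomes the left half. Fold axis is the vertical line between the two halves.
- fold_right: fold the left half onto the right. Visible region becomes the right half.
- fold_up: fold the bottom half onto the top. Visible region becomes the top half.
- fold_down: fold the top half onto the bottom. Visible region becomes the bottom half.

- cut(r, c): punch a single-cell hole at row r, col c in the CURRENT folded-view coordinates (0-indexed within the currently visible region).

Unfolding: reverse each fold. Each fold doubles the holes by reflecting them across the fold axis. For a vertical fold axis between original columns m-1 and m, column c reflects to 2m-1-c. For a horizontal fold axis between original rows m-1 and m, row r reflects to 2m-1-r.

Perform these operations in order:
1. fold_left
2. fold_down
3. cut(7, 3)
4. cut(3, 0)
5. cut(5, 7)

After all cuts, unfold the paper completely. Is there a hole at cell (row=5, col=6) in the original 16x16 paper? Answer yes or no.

Answer: no

Derivation:
Op 1 fold_left: fold axis v@8; visible region now rows[0,16) x cols[0,8) = 16x8
Op 2 fold_down: fold axis h@8; visible region now rows[8,16) x cols[0,8) = 8x8
Op 3 cut(7, 3): punch at orig (15,3); cuts so far [(15, 3)]; region rows[8,16) x cols[0,8) = 8x8
Op 4 cut(3, 0): punch at orig (11,0); cuts so far [(11, 0), (15, 3)]; region rows[8,16) x cols[0,8) = 8x8
Op 5 cut(5, 7): punch at orig (13,7); cuts so far [(11, 0), (13, 7), (15, 3)]; region rows[8,16) x cols[0,8) = 8x8
Unfold 1 (reflect across h@8): 6 holes -> [(0, 3), (2, 7), (4, 0), (11, 0), (13, 7), (15, 3)]
Unfold 2 (reflect across v@8): 12 holes -> [(0, 3), (0, 12), (2, 7), (2, 8), (4, 0), (4, 15), (11, 0), (11, 15), (13, 7), (13, 8), (15, 3), (15, 12)]
Holes: [(0, 3), (0, 12), (2, 7), (2, 8), (4, 0), (4, 15), (11, 0), (11, 15), (13, 7), (13, 8), (15, 3), (15, 12)]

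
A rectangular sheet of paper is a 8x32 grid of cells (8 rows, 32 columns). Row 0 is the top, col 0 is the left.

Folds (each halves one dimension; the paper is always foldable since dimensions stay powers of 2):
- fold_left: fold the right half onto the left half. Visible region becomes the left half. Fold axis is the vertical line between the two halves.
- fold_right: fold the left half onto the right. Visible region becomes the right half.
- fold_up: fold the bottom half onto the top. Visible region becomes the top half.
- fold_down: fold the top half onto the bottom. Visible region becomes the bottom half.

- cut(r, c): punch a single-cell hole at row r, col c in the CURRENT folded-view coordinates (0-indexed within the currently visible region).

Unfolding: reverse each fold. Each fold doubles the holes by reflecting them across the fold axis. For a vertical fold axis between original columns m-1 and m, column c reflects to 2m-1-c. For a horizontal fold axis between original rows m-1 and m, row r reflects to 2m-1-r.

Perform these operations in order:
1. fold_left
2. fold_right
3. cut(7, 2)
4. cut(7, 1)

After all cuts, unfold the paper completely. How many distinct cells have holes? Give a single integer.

Answer: 8

Derivation:
Op 1 fold_left: fold axis v@16; visible region now rows[0,8) x cols[0,16) = 8x16
Op 2 fold_right: fold axis v@8; visible region now rows[0,8) x cols[8,16) = 8x8
Op 3 cut(7, 2): punch at orig (7,10); cuts so far [(7, 10)]; region rows[0,8) x cols[8,16) = 8x8
Op 4 cut(7, 1): punch at orig (7,9); cuts so far [(7, 9), (7, 10)]; region rows[0,8) x cols[8,16) = 8x8
Unfold 1 (reflect across v@8): 4 holes -> [(7, 5), (7, 6), (7, 9), (7, 10)]
Unfold 2 (reflect across v@16): 8 holes -> [(7, 5), (7, 6), (7, 9), (7, 10), (7, 21), (7, 22), (7, 25), (7, 26)]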